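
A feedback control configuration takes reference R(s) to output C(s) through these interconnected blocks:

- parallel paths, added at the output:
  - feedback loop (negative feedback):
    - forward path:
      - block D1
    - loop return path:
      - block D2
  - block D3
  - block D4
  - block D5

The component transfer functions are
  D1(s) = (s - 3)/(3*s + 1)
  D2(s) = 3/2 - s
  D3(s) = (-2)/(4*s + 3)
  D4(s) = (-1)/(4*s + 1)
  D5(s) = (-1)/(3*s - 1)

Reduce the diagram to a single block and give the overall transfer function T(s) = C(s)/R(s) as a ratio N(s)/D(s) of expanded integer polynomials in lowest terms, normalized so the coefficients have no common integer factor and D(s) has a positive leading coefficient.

Step 1 - close the feedback loop around D1, D2 -> (6 - 2*s)/(2*s^2 - 15*s + 7)
Step 2 - sum the parallel branches [D1/(1+D1*D2)], D3, D4, D5, which is the overall transfer function T(s) = C(s)/R(s) in lowest terms

Hence the answer: (-200*s^4 + 966*s^3 + 131*s^2 - 199*s - 4)/(96*s^5 - 656*s^4 - 158*s^3 + 323*s^2 - 4*s - 21)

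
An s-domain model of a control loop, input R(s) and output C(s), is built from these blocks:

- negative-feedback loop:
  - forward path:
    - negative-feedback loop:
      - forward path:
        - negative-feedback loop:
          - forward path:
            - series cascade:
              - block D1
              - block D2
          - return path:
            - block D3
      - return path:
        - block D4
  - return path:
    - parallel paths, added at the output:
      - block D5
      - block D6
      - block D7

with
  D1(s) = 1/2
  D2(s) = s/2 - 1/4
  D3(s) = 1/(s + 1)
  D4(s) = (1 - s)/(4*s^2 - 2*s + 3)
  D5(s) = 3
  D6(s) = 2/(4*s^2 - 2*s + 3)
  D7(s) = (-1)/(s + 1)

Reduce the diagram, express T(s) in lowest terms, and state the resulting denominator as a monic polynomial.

Reducing step by step:

Step 1. combine D1, D2 in series; result s/4 - 1/8
Step 2. reduce the feedback loop with forward (D1*D2) and return D3; result (2*s^2 + s - 1)/(10*s + 7)
Step 3. reduce the feedback loop with forward [(D1*D2)/(1+(D1*D2)*D3)] and return D4; result (8*s^4 + 5*s - 3)/(38*s^3 + 9*s^2 + 18*s + 20)
Step 4. combine D5, D6, D7 in parallel; result (12*s^3 + 2*s^2 + 7*s + 8)/(4*s^3 + 2*s^2 + s + 3)
Step 5. apply the feedback formula to [[(D1*D2)/(1+(D1*D2)*D3)]/(1+[(D1*D2)/(1+(D1*D2)*D3)]*D4)], (D5+D6+D7); result (8*s^3 - 8*s^2 + 8*s - 3)/(24*s^3 + 6*s^2 + 15*s + 12)
No further cancellation is possible in the step-5 result, so that is T(s). Its denominator becomes monic after dividing by the leading coefficient 24.

Answer: s^3 + s^2/4 + 5*s/8 + 1/2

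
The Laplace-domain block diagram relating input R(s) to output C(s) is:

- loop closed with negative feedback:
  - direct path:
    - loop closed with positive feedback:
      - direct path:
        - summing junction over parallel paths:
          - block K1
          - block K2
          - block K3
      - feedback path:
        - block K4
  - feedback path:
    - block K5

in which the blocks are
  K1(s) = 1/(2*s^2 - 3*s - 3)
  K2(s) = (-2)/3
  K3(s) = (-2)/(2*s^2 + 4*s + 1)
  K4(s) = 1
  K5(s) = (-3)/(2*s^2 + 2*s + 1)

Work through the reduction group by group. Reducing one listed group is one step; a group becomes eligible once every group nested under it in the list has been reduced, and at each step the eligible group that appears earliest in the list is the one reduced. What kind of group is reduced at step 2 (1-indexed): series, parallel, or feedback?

Answer: feedback

Working:
[1] add K1, K2, K3 (parallel)
[2] reduce the feedback loop with forward (K1+K2+K3) and return K4
[3] close the feedback loop around [(K1+K2+K3)/(1-(K1+K2+K3)*K4)], K5
Step 2 collapses a feedback group.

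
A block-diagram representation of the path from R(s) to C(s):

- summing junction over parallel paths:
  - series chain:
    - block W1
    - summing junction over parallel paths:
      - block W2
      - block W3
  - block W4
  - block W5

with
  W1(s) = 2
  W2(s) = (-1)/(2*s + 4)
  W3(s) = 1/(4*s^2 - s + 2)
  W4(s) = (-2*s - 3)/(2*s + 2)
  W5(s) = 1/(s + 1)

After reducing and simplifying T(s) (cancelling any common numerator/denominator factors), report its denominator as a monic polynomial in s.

1. parallel reduction of W2, W3 -> (-4*s^2 + 3*s + 2)/(8*s^3 + 14*s^2 + 8)
2. reduce the series chain W1, (W2+W3) -> (-4*s^2 + 3*s + 2)/(4*s^3 + 7*s^2 + 4)
3. combine (W1*(W2+W3)), W4, W5 in parallel -> (-8*s^4 - 26*s^3 - 9*s^2 + 2*s)/(8*s^4 + 22*s^3 + 14*s^2 + 8*s + 8)
Step 3 gives the fully reduced T(s), with no common factor left to cancel. The denominator's leading coefficient is 8, so divide each of its coefficients by 8 to get the monic form.

Final answer: s^4 + 11*s^3/4 + 7*s^2/4 + s + 1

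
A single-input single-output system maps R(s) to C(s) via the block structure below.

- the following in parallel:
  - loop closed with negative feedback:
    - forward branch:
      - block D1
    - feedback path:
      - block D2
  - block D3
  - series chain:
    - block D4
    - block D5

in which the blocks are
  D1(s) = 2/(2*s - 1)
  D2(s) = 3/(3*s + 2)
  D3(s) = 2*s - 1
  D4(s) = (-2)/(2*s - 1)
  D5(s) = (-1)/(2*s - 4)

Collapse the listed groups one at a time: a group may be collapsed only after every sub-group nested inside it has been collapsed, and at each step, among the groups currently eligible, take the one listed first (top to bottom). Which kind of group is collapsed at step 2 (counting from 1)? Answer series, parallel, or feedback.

Answer: series

Working:
Step 1: collapse the loop (D1 forward, D2 return)
Step 2: combine D4, D5 in series
Step 3: parallel reduction of [D1/(1+D1*D2)], D3, (D4*D5)
At step 2 the group reduced is series.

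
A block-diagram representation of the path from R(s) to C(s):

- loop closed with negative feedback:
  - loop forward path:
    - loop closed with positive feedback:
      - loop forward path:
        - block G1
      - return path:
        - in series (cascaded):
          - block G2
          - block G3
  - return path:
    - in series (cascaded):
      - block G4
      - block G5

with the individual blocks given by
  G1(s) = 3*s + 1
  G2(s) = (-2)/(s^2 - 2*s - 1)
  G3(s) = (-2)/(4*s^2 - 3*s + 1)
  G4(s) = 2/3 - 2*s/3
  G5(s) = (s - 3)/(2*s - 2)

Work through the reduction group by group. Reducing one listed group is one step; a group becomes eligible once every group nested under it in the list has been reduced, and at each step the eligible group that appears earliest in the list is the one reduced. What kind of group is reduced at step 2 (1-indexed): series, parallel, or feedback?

Answer: feedback

Working:
1. reduce the series chain G2, G3
2. reduce the feedback loop with forward G1 and return (G2*G3)
3. cascade G4, G5
4. collapse the loop ([G1/(1-G1*(G2*G3))] forward, (G4*G5) return)
So the answer for step 2 is feedback.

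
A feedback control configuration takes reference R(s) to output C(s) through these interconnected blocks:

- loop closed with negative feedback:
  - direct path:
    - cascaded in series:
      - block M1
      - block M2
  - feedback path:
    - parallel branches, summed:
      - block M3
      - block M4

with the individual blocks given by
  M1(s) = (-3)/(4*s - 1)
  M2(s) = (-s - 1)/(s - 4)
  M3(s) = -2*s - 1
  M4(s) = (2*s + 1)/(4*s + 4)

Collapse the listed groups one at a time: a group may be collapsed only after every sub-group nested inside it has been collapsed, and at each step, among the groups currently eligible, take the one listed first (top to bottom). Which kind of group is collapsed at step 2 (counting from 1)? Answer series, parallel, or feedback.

(1) combine M1, M2 in series
(2) sum the parallel branches M3, M4
(3) reduce the feedback loop with forward (M1*M2) and return (M3+M4)
At step 2 the group reduced is parallel.

Therefore the answer is parallel.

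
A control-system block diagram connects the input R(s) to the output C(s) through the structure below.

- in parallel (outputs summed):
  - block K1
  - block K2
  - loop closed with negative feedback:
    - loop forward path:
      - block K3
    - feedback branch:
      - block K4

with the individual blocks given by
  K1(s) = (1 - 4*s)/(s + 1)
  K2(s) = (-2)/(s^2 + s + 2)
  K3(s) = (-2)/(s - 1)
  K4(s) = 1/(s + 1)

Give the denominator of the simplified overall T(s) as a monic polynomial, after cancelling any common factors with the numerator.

[1] reduce the feedback loop with forward K3 and return K4: (-2*s - 2)/(s^2 - 3)
[2] reduce the parallel group K1, K2, [K3/(1+K3*K4)]: (-4*s^5 - 5*s^4 - 3*s^3 - s^2 + 17*s - 4)/(s^5 + 2*s^4 - 4*s^2 - 9*s - 6)
Step 2 gives the fully reduced T(s), with no common factor left to cancel. The denominator is already monic (leading coefficient 1).

Hence the answer: s^5 + 2*s^4 - 4*s^2 - 9*s - 6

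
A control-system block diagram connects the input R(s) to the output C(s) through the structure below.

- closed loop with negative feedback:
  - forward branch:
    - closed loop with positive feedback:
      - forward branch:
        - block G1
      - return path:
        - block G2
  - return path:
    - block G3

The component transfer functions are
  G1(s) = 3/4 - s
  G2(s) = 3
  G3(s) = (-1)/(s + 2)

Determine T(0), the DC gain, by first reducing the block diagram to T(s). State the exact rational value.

The answer is -6/13.

Reasoning:
[1] collapse the loop (G1 forward, G2 return) -> (3 - 4*s)/(12*s - 5)
[2] feedback reduction of [G1/(1-G1*G2)], G3 -> (-4*s^2 - 5*s + 6)/(12*s^2 + 23*s - 13)
The step-2 result is T(s). Setting s = 0: T(0) = 6/(-13) = -6/13.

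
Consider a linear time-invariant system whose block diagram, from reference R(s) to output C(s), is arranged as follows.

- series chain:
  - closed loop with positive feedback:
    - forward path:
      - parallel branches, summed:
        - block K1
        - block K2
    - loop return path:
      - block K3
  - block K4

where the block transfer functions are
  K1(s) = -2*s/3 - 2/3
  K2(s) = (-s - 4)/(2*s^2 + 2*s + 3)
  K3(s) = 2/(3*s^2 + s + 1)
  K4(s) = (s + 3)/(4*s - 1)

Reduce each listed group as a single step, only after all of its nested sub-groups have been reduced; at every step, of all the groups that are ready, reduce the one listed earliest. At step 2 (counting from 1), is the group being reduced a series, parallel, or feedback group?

Step 1 - reduce the parallel group K1, K2
Step 2 - collapse the loop ((K1+K2) forward, K3 return)
Step 3 - cascade [(K1+K2)/(1-(K1+K2)*K3)], K4
The group at step 2 is a feedback group.

Hence the answer: feedback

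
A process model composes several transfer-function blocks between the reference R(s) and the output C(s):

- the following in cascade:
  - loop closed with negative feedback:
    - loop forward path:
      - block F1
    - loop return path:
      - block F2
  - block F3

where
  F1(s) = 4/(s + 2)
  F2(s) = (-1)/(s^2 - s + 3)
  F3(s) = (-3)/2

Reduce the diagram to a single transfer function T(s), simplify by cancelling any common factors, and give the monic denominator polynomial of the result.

(1) close the feedback loop around F1, F2 = (4*s^2 - 4*s + 12)/(s^3 + s^2 + s + 2)
(2) series reduction of [F1/(1+F1*F2)], F3 = (-6*s^2 + 6*s - 18)/(s^3 + s^2 + s + 2)
T(s) is the step-2 result (common factors already cancelled). Leading coefficient of the denominator: 1, so no rescaling is needed.

Final answer: s^3 + s^2 + s + 2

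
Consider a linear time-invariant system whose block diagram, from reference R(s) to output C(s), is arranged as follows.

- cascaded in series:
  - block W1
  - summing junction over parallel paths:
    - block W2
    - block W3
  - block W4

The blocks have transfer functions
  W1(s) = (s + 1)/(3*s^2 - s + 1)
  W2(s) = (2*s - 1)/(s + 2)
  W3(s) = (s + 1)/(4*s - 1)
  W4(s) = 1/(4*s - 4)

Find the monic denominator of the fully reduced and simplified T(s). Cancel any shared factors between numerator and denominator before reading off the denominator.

Answer: s^3 + 3*s^2/4 - 9*s/4 + 1/2

Working:
Step 1: reduce the parallel group W2, W3, giving (9*s^2 - 3*s + 3)/(4*s^2 + 7*s - 2)
Step 2: cascade W1, (W2+W3), W4, giving (3*s + 3)/(16*s^3 + 12*s^2 - 36*s + 8)
Step 2 gives the fully reduced T(s), with no common factor left to cancel. The denominator's leading coefficient is 16, so divide each of its coefficients by 16 to get the monic form.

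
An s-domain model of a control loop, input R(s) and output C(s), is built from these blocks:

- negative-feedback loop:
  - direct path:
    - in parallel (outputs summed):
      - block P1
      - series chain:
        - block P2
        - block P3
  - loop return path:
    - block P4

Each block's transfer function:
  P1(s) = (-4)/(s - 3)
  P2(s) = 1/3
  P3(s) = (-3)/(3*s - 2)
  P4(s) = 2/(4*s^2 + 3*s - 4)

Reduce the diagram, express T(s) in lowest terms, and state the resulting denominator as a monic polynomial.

Step 1 - reduce the series chain P2, P3 -> (-1)/(3*s - 2)
Step 2 - parallel reduction of P1, (P2*P3) -> (11 - 13*s)/(3*s^2 - 11*s + 6)
Step 3 - feedback reduction of (P1+(P2*P3)), P4 -> (-52*s^3 + 5*s^2 + 85*s - 44)/(12*s^4 - 35*s^3 - 21*s^2 + 36*s - 2)
T(s) is the step-3 result (common factors already cancelled). Leading coefficient of the denominator: 12. Divide through by 12 for the monic polynomial.

Final answer: s^4 - 35*s^3/12 - 7*s^2/4 + 3*s - 1/6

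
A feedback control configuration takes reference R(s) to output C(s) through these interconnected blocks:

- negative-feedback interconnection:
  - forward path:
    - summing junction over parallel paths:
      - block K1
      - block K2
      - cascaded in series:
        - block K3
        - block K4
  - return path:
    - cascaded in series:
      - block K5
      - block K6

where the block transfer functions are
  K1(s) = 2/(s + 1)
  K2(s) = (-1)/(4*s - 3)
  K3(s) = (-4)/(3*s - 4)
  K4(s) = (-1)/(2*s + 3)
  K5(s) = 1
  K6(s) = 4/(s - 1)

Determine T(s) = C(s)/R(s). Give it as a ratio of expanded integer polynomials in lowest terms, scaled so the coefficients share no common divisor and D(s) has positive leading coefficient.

[1] reduce the series chain K3, K4 -> 4/(6*s^2 + s - 12)
[2] combine K1, K2, (K3*K4) in parallel -> (42*s^3 - 19*s^2 - 87*s + 72)/(24*s^4 + 10*s^3 - 65*s^2 - 15*s + 36)
[3] multiply K5, K6 (series) -> 4/(s - 1)
[4] feedback reduction of (K1+K2+(K3*K4)), (K5*K6), which is the overall transfer function T(s) = C(s)/R(s) in lowest terms

Therefore the answer is (42*s^4 - 61*s^3 - 68*s^2 + 159*s - 72)/(24*s^5 - 14*s^4 + 93*s^3 - 26*s^2 - 297*s + 252).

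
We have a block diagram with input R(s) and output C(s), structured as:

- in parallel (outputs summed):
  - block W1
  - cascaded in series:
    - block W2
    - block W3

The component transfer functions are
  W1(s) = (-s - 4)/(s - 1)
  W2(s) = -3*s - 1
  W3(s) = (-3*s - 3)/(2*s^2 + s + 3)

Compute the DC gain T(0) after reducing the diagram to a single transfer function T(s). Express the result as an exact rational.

Reducing step by step:

Step 1. cascade W2, W3 -> (9*s^2 + 12*s + 3)/(2*s^2 + s + 3)
Step 2. parallel reduction of W1, (W2*W3) -> (7*s^3 - 6*s^2 - 16*s - 15)/(2*s^3 - s^2 + 2*s - 3)
Step 2 gives the overall T(s). Then T(0) = -15/(-3) = 5.

Answer: 5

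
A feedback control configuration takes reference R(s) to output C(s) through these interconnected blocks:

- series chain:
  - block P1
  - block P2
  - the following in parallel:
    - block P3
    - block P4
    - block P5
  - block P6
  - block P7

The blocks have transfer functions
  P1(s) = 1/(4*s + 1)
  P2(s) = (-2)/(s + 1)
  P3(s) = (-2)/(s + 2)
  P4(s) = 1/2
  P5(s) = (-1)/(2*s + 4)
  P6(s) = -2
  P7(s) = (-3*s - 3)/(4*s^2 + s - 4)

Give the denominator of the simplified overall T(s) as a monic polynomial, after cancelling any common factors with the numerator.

First reduce the diagram to T(s).

[1] combine P3, P4, P5 in parallel = (s - 3)/(2*s + 4)
[2] series reduction of P1, P2, (P3+P4+P5), P6, P7 = (18 - 6*s)/(16*s^4 + 40*s^3 + s^2 - 34*s - 8)
That last expression is T(s), already simplified. Scaling its denominator by 1/16 (the reciprocal of the leading coefficient) yields the monic denominator.

Answer: s^4 + 5*s^3/2 + s^2/16 - 17*s/8 - 1/2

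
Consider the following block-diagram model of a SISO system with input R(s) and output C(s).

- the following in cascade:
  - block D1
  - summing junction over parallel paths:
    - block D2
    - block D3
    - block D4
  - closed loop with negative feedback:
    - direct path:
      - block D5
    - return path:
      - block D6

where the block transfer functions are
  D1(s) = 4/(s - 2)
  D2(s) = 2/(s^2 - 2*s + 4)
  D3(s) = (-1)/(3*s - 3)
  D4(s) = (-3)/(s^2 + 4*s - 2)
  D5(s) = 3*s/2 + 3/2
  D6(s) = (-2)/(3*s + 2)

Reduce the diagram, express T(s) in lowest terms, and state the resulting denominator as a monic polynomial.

Step 1. sum the parallel branches D2, D3, D4 gives (-s^4 - 5*s^3 + 51*s^2 - 110*s + 56)/(3*s^5 + 3*s^4 - 24*s^3 + 78*s^2 - 84*s + 24)
Step 2. close the feedback loop around D5, D6 gives -9*s^2/2 - 15*s/2 - 3
Step 3. combine D1, (D2+D3+D4), [D5/(1+D5*D6)] in series gives (6*s^6 + 40*s^5 - 252*s^4 + 170*s^3 + 560*s^2 - 120*s - 224)/(s^6 - s^5 - 10*s^4 + 42*s^3 - 80*s^2 + 64*s - 16)
That last expression is T(s), already simplified, and its denominator is already monic.

Final answer: s^6 - s^5 - 10*s^4 + 42*s^3 - 80*s^2 + 64*s - 16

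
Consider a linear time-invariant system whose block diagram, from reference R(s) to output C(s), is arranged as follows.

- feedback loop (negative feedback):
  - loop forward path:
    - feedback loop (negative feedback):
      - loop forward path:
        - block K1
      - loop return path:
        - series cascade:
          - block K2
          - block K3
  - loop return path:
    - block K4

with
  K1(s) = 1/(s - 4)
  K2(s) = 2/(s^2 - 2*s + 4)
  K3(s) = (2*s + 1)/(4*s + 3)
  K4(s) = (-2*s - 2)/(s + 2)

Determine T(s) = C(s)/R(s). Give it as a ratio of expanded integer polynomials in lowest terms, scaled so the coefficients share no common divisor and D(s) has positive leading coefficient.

[1] multiply K2, K3 (series); result (4*s + 2)/(4*s^3 - 5*s^2 + 10*s + 12)
[2] feedback reduction of K1, (K2*K3); result (4*s^3 - 5*s^2 + 10*s + 12)/(4*s^4 - 21*s^3 + 30*s^2 - 24*s - 46)
[3] feedback reduction of [K1/(1+K1*(K2*K3))], K4; the result is T(s) itself (integer coefficients, no common factor, positive leading denominator coefficient)

Therefore the answer is (4*s^4 + 3*s^3 + 32*s + 24)/(4*s^5 - 21*s^4 - 10*s^3 + 26*s^2 - 138*s - 116).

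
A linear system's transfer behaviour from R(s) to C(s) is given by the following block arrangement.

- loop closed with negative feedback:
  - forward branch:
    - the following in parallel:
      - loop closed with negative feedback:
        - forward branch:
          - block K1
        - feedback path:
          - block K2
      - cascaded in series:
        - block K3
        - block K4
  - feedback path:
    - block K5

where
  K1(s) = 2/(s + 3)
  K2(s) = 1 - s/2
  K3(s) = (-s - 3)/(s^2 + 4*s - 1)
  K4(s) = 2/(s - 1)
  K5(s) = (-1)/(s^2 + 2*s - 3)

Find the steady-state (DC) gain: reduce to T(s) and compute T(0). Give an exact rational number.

Reducing step by step:

(1) reduce the feedback loop with forward K1 and return K2: 2/5
(2) multiply K3, K4 (series): (-2*s - 6)/(s^3 + 3*s^2 - 5*s + 1)
(3) sum the parallel branches [K1/(1+K1*K2)], (K3*K4): (2*s^3 + 6*s^2 - 20*s - 28)/(5*s^3 + 15*s^2 - 25*s + 5)
(4) collapse the loop (([K1/(1+K1*K2)]+(K3*K4)) forward, K5 return): (2*s^5 + 10*s^4 - 14*s^3 - 86*s^2 + 4*s + 84)/(5*s^5 + 25*s^4 - 12*s^3 - 96*s^2 + 105*s + 13)
That last expression is T(s); at s = 0 only the constant terms survive, so T(0) = 84/13.

Answer: 84/13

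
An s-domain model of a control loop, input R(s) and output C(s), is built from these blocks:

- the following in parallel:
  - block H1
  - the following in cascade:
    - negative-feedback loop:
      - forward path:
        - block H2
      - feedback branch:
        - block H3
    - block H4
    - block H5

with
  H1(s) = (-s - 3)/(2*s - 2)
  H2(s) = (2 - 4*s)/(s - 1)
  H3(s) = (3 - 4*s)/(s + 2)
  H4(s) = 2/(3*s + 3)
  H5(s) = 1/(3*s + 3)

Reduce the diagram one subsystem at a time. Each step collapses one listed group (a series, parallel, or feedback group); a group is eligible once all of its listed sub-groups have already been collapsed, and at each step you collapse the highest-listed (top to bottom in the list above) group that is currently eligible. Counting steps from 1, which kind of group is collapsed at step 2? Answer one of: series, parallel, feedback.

Answer: series

Working:
(1) feedback reduction of H2, H3
(2) combine [H2/(1+H2*H3)], H4, H5 in series
(3) combine H1, ([H2/(1+H2*H3)]*H4*H5) in parallel
Step 2 collapses a series group.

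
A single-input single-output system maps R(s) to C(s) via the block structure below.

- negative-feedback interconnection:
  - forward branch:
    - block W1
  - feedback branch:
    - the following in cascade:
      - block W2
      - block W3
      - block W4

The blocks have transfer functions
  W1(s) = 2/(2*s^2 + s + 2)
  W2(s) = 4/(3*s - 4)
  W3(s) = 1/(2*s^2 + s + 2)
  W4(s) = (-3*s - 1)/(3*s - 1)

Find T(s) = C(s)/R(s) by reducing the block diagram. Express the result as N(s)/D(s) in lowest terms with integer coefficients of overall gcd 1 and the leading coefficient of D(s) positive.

The answer is (36*s^4 - 42*s^3 + 22*s^2 - 52*s + 16)/(36*s^6 - 24*s^5 + 37*s^4 - 83*s^3 + 12*s^2 - 68*s + 8).

Reasoning:
Step 1: reduce the series chain W2, W3, W4 -> (-12*s - 4)/(18*s^4 - 21*s^3 + 11*s^2 - 26*s + 8)
Step 2: reduce the feedback loop with forward W1 and return (W2*W3*W4): this yields T(s), and no further normalization is needed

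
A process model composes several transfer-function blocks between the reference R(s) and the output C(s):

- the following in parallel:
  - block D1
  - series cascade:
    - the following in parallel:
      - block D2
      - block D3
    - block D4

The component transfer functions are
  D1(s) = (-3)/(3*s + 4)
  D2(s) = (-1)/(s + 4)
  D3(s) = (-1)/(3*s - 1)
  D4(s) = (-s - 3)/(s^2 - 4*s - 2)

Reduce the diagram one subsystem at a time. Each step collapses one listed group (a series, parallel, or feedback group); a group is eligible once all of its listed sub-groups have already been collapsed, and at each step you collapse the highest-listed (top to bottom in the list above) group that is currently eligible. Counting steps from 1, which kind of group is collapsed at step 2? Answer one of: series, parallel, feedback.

Step 1 - sum the parallel branches D2, D3
Step 2 - series reduction of (D2+D3), D4
Step 3 - add D1, ((D2+D3)*D4) (parallel)
Step 2 collapses a series group.

Hence the answer: series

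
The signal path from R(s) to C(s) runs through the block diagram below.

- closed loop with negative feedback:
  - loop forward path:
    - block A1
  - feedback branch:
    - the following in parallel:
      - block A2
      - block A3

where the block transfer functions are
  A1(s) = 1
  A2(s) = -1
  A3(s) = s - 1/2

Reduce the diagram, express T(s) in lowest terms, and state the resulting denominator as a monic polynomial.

The answer is s - 1/2.

Reasoning:
1. add A2, A3 (parallel) = s - 3/2
2. apply the feedback formula to A1, (A2+A3) = 2/(2*s - 1)
T(s) is the step-2 result (common factors already cancelled). Leading coefficient of the denominator: 2. Divide through by 2 for the monic polynomial.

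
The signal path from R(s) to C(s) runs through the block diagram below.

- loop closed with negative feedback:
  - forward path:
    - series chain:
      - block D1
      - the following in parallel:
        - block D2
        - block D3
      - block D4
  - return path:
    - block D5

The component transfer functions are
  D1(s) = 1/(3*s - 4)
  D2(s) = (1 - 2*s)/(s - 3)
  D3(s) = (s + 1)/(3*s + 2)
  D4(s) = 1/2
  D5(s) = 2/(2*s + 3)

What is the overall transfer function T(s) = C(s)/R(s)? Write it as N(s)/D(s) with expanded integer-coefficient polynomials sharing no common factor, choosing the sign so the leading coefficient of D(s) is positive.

Reducing step by step:

Step 1 - add D2, D3 (parallel): (-5*s^2 - 3*s - 1)/(3*s^2 - 7*s - 6)
Step 2 - combine D1, (D2+D3), D4 in series: (-5*s^2 - 3*s - 1)/(18*s^3 - 66*s^2 + 20*s + 48)
Step 3 - apply the feedback formula to (D1*(D2+D3)*D4), D5, which is the overall transfer function T(s) = C(s)/R(s) in lowest terms

Answer: (-10*s^3 - 21*s^2 - 11*s - 3)/(36*s^4 - 78*s^3 - 168*s^2 + 150*s + 142)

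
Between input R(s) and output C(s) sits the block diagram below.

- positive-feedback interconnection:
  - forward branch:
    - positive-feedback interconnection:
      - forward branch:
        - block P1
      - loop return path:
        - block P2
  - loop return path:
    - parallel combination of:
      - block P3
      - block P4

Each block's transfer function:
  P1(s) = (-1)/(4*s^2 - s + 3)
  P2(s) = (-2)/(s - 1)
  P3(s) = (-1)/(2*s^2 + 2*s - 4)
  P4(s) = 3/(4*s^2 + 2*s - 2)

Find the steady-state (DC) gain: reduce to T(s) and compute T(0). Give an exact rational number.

Step 1. close the feedback loop around P1, P2, giving (1 - s)/(4*s^3 - 5*s^2 + 4*s - 5)
Step 2. combine P3, P4 in parallel, giving (s^2 + 2*s - 5)/(4*s^4 + 6*s^3 - 8*s^2 - 6*s + 4)
Step 3. apply the feedback formula to [P1/(1-P1*P2)], (P3+P4), giving (-4*s^4 - 6*s^3 + 8*s^2 + 6*s - 4)/(16*s^6 + 20*s^5 - 26*s^4 - 6*s^3 - 21*s^2 - 24*s + 15)
Step 3 gives the overall T(s). Then T(0) = -4/15.

Final answer: -4/15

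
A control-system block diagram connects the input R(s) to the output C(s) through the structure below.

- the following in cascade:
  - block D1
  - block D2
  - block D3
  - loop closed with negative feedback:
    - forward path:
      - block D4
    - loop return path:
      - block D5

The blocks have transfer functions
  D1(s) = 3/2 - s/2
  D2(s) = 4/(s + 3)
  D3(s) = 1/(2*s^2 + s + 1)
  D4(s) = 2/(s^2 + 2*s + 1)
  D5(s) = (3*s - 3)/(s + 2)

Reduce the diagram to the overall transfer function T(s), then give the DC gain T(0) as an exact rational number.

Reducing step by step:

Step 1: reduce the feedback loop with forward D4 and return D5 -> (2*s + 4)/(s^3 + 4*s^2 + 11*s - 4)
Step 2: reduce the series chain D1, D2, D3, [D4/(1+D4*D5)] -> (-4*s^2 + 4*s + 24)/(2*s^6 + 15*s^5 + 54*s^4 + 88*s^3 + 28*s^2 + 17*s - 12)
Step 2 gives the overall T(s). Then T(0) = 24/(-12) = -2.

Answer: -2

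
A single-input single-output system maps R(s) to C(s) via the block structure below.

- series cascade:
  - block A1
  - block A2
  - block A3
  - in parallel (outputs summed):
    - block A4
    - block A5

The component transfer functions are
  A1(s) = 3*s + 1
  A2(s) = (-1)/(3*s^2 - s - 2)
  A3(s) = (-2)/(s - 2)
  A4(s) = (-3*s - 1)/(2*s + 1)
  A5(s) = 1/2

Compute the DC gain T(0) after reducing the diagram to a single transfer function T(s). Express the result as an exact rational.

Step 1. combine A4, A5 in parallel gives (-4*s - 1)/(4*s + 2)
Step 2. cascade A1, A2, A3, (A4+A5) gives (-12*s^2 - 7*s - 1)/(6*s^4 - 11*s^3 - 7*s^2 + 8*s + 4)
Evaluating the step-2 result (the overall T(s)) at s = 0 gives T(0) = -1/4.

Therefore the answer is -1/4.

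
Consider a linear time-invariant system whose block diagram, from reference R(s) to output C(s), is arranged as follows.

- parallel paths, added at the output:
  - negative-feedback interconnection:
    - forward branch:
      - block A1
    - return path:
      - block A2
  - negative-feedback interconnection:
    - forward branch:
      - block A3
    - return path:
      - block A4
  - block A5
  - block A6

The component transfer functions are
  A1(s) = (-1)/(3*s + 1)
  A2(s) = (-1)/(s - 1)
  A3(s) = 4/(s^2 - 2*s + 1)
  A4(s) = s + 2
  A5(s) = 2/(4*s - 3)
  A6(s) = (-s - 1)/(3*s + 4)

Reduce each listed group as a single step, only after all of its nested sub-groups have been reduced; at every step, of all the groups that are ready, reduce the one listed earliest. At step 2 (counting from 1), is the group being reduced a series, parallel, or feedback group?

(1) close the feedback loop around A1, A2
(2) reduce the feedback loop with forward A3 and return A4
(3) parallel reduction of [A1/(1+A1*A2)], [A3/(1+A3*A4)], A5, A6
The group at step 2 is a feedback group.

Hence the answer: feedback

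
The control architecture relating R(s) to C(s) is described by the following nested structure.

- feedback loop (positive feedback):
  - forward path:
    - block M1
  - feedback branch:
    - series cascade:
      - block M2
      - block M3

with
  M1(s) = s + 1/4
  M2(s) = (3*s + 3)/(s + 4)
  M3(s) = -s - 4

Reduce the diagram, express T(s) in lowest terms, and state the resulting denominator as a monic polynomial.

[1] reduce the series chain M2, M3, giving -3*s - 3
[2] feedback reduction of M1, (M2*M3), giving (4*s + 1)/(12*s^2 + 15*s + 7)
Step 2 gives the fully reduced T(s), with no common factor left to cancel. The denominator's leading coefficient is 12, so divide each of its coefficients by 12 to get the monic form.

Hence the answer: s^2 + 5*s/4 + 7/12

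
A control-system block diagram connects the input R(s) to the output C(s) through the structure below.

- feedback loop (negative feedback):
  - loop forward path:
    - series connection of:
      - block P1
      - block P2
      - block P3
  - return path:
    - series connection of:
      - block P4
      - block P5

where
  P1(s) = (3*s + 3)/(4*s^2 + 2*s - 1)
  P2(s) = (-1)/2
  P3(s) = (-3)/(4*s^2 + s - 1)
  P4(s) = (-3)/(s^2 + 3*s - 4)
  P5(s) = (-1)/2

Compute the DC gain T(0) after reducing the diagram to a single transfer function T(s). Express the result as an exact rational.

Step 1 - series reduction of P1, P2, P3 -> (9*s + 9)/(32*s^4 + 24*s^3 - 12*s^2 - 6*s + 2)
Step 2 - reduce the series chain P4, P5 -> 3/(2*s^2 + 6*s - 8)
Step 3 - collapse the loop ((P1*P2*P3) forward, (P4*P5) return) -> (18*s^3 + 72*s^2 - 18*s - 72)/(64*s^6 + 240*s^5 - 136*s^4 - 276*s^3 + 64*s^2 + 87*s + 11)
DC gain: substitute s = 0 into T(s) from step 3: T(0) = -72/11.

Therefore the answer is -72/11.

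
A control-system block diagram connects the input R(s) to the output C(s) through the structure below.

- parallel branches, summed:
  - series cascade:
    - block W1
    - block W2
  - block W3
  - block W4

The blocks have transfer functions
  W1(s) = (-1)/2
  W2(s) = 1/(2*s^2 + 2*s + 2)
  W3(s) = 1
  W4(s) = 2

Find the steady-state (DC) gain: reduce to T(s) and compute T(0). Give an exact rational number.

Step 1. reduce the series chain W1, W2: (-1)/(4*s^2 + 4*s + 4)
Step 2. reduce the parallel group (W1*W2), W3, W4: (12*s^2 + 12*s + 11)/(4*s^2 + 4*s + 4)
The step-2 result is T(s). Setting s = 0: T(0) = 11/4.

Hence the answer: 11/4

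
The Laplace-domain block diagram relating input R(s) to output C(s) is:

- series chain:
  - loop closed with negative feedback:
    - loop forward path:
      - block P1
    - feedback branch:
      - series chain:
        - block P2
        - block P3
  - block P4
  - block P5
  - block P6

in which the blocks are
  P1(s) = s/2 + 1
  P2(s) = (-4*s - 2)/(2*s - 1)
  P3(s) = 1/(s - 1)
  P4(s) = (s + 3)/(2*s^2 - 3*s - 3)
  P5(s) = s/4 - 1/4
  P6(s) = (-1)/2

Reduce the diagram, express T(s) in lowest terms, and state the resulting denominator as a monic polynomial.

[1] cascade P2, P3; result (-4*s - 2)/(2*s^2 - 3*s + 1)
[2] feedback reduction of P1, (P2*P3); result (-2*s^3 - s^2 + 5*s - 2)/(16*s + 2)
[3] combine [P1/(1+P1*(P2*P3))], P4, P5, P6 in series; result (2*s^5 + 5*s^4 - 9*s^3 - 11*s^2 + 19*s - 6)/(256*s^3 - 352*s^2 - 432*s - 48)
No further cancellation is possible in the step-3 result, so that is T(s). Its denominator becomes monic after dividing by the leading coefficient 256.

Answer: s^3 - 11*s^2/8 - 27*s/16 - 3/16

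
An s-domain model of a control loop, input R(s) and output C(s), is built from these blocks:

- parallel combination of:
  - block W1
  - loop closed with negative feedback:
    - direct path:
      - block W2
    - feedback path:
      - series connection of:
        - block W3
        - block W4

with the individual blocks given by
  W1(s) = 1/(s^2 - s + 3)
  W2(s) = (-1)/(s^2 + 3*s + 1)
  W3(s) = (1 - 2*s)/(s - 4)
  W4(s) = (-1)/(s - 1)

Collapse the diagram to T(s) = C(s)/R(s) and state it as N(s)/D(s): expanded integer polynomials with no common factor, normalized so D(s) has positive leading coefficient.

The answer is (4*s^3 - 22*s^2 + 24*s - 7)/(s^6 - 3*s^5 - 5*s^4 + 9*s^3 - 30*s^2 + 10*s + 15).

Reasoning:
1. combine W3, W4 in series gives (2*s - 1)/(s^2 - 5*s + 4)
2. reduce the feedback loop with forward W2 and return (W3*W4) gives (-s^2 + 5*s - 4)/(s^4 - 2*s^3 - 10*s^2 + 5*s + 5)
3. add W1, [W2/(1+W2*(W3*W4))] (parallel), which is the overall transfer function T(s) = C(s)/R(s) in lowest terms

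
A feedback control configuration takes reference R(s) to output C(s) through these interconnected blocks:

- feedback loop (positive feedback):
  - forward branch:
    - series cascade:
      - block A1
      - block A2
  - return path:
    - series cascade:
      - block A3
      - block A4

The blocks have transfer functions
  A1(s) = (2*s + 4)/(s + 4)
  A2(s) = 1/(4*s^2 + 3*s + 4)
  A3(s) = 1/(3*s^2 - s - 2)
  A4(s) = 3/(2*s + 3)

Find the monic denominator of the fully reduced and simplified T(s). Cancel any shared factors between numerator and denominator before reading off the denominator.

Step 1: multiply A1, A2 (series) -> (2*s + 4)/(4*s^3 + 19*s^2 + 16*s + 16)
Step 2: combine A3, A4 in series -> 3/(6*s^3 + 7*s^2 - 7*s - 6)
Step 3: feedback reduction of (A1*A2), (A3*A4) -> (12*s^4 + 38*s^3 + 14*s^2 - 40*s - 24)/(24*s^6 + 142*s^5 + 201*s^4 + 51*s^3 - 114*s^2 - 214*s - 108)
That last expression is T(s), already simplified. Scaling its denominator by 1/24 (the reciprocal of the leading coefficient) yields the monic denominator.

Therefore the answer is s^6 + 71*s^5/12 + 67*s^4/8 + 17*s^3/8 - 19*s^2/4 - 107*s/12 - 9/2.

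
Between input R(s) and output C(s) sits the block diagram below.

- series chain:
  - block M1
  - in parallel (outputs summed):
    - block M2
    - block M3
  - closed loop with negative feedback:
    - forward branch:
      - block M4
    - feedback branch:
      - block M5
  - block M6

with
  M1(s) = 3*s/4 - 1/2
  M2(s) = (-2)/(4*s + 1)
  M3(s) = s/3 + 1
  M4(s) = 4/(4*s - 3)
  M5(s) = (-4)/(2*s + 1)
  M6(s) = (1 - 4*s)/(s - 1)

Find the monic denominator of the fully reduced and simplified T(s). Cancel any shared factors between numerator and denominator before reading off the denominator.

Step 1: parallel reduction of M2, M3 = (4*s^2 + 13*s - 3)/(12*s + 3)
Step 2: apply the feedback formula to M4, M5 = (8*s + 4)/(8*s^2 - 2*s - 19)
Step 3: cascade M1, (M2+M3), [M4/(1+M4*M5)], M6 = (-96*s^5 - 272*s^4 + 230*s^3 + 53*s^2 - 47*s + 6)/(96*s^4 - 96*s^3 - 234*s^2 + 177*s + 57)
Step 3 gives the fully reduced T(s), with no common factor left to cancel. The denominator's leading coefficient is 96, so divide each of its coefficients by 96 to get the monic form.

Answer: s^4 - s^3 - 39*s^2/16 + 59*s/32 + 19/32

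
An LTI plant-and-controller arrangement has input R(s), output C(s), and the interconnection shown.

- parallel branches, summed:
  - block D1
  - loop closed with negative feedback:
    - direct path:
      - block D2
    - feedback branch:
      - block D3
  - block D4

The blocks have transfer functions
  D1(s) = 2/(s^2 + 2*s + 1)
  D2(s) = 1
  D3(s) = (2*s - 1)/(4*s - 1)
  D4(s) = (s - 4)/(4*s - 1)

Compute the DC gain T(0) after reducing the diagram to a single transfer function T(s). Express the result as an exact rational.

First reduce the diagram to T(s).

Step 1 - reduce the feedback loop with forward D2 and return D3 = (4*s - 1)/(6*s - 2)
Step 2 - sum the parallel branches D1, [D2/(1+D2*D3)], D4 = (22*s^4 + 10*s^3 + 11*s^2 - 44*s + 13)/(24*s^4 + 34*s^3 - 2*s^2 - 10*s + 2)
That last expression is T(s); at s = 0 only the constant terms survive, so T(0) = 13/2.

Answer: 13/2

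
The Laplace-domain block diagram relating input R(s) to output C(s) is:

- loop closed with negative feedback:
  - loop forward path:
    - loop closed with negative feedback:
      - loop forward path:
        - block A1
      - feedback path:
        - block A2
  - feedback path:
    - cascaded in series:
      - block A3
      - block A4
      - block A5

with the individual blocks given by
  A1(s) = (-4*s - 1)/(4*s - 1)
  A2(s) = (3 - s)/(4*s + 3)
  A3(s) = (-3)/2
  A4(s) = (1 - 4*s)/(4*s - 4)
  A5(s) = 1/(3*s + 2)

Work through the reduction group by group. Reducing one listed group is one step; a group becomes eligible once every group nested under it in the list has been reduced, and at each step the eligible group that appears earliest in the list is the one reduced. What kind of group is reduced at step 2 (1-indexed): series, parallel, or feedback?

The answer is series.

Reasoning:
1. collapse the loop (A1 forward, A2 return)
2. cascade A3, A4, A5
3. feedback reduction of [A1/(1+A1*A2)], (A3*A4*A5)
Step 2: series.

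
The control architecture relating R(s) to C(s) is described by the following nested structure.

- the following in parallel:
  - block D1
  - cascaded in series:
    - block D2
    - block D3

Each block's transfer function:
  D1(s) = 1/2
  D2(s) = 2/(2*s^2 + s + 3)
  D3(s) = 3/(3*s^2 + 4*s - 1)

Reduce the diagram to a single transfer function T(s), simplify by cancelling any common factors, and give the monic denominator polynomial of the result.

(1) series reduction of D2, D3 = 6/(6*s^4 + 11*s^3 + 11*s^2 + 11*s - 3)
(2) add D1, (D2*D3) (parallel) = (6*s^4 + 11*s^3 + 11*s^2 + 11*s + 9)/(12*s^4 + 22*s^3 + 22*s^2 + 22*s - 6)
The result of step 2 is T(s) in lowest terms. Its denominator has leading coefficient 12; dividing the denominator through by 12 makes it monic.

Final answer: s^4 + 11*s^3/6 + 11*s^2/6 + 11*s/6 - 1/2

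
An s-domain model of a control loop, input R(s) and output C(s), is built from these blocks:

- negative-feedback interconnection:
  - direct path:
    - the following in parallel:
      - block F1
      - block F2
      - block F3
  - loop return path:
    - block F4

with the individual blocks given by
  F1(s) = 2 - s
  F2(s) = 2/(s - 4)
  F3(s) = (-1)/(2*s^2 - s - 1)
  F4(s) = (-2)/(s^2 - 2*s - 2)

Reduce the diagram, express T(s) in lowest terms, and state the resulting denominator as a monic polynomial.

Step 1 - combine F1, F2, F3 in parallel; result (-2*s^4 + 13*s^3 - 17*s^2 - s + 10)/(2*s^3 - 9*s^2 + 3*s + 4)
Step 2 - close the feedback loop around (F1+F2+F3), F4; result (-2*s^6 + 17*s^5 - 39*s^4 + 7*s^3 + 46*s^2 - 18*s - 20)/(2*s^5 - 9*s^4 - 9*s^3 + 50*s^2 - 12*s - 28)
That last expression is T(s), already simplified. Scaling its denominator by 1/2 (the reciprocal of the leading coefficient) yields the monic denominator.

Answer: s^5 - 9*s^4/2 - 9*s^3/2 + 25*s^2 - 6*s - 14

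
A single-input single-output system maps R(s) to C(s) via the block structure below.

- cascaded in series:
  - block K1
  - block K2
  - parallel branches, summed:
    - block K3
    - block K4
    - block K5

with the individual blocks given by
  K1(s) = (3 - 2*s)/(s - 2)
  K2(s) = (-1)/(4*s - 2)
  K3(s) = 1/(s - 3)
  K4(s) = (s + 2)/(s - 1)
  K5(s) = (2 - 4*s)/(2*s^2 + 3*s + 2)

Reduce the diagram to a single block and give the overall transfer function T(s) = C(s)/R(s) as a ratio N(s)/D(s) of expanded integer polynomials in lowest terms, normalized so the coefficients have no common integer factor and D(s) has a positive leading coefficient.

[1] add K3, K4, K5 (parallel) -> (2*s^4 - s^3 + 6*s^2 - 41*s - 8)/(2*s^4 - 5*s^3 - 4*s^2 + s + 6)
[2] series reduction of K1, K2, (K3+K4+K5), giving the overall T(s)

Therefore the answer is (4*s^5 - 8*s^4 + 15*s^3 - 100*s^2 + 107*s + 24)/(8*s^6 - 40*s^5 + 42*s^4 + 24*s^3 - 2*s^2 - 56*s + 24).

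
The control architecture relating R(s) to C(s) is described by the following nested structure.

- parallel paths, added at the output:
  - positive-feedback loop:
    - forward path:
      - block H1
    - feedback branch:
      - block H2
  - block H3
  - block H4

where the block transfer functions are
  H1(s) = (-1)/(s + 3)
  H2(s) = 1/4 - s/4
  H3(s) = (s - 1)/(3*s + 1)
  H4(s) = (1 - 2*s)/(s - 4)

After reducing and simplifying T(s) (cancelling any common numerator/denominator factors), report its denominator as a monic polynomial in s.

The answer is s^3 + 2*s^2/3 - 155*s/9 - 52/9.

Reasoning:
1. apply the feedback formula to H1, H2 -> (-4)/(3*s + 13)
2. sum the parallel branches [H1/(1-H1*H2)], H3, H4 -> (-15*s^3 - 89*s^2 + 7*s + 81)/(9*s^3 + 6*s^2 - 155*s - 52)
No further cancellation is possible in the step-2 result, so that is T(s). Its denominator becomes monic after dividing by the leading coefficient 9.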